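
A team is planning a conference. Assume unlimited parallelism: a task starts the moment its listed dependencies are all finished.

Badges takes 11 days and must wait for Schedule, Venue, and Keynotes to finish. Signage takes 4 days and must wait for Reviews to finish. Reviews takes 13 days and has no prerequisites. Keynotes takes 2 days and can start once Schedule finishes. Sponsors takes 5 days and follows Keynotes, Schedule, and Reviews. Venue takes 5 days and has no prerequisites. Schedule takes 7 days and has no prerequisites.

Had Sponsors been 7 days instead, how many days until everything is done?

20

Critical path before the change: Schedule→Keynotes→Badges = 7+2+11 = 20 giving 20 days.
The longest path through Sponsors is only 18 days, so Sponsors has float 2.
Now Reviews→Sponsors = 13+7 = 20 is longest, so the finish becomes 20 days.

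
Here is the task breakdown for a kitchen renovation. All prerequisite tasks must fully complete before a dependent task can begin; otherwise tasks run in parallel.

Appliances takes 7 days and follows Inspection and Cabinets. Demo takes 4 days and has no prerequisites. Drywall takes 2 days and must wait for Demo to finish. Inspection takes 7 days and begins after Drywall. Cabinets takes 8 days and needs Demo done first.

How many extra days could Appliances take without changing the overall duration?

Demo→Drywall→Inspection→Appliances = 4+2+7+7 = 20 sets the makespan at 20 days.
Longest path through Appliances: 20 days (earliest finish 20, latest finish 20).
So Appliances can slip 20 − 20 = 0 days.

0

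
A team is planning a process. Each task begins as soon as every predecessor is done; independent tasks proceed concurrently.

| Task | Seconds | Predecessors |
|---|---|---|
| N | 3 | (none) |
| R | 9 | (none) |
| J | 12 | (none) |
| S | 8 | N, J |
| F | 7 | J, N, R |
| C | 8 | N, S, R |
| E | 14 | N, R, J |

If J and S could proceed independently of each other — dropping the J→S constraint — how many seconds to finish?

Original critical path: J→S→C = 12+8+8 = 28 ⇒ 28 seconds.
Without J→S, S's earliest start moves from 12 to 3.
After: J→E = 12+14 = 26 → 26 seconds.

26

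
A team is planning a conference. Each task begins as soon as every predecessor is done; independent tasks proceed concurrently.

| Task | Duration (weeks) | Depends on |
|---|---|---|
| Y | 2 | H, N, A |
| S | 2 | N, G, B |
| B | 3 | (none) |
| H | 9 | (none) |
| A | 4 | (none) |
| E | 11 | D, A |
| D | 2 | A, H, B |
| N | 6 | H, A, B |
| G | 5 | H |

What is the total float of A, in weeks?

H→D→E = 9+2+11 = 22 sets the makespan at 22 weeks.
Longest path through A: 17 weeks (earliest finish 4, latest finish 9).
Slack of A = 5 − 0 = 5 weeks.

5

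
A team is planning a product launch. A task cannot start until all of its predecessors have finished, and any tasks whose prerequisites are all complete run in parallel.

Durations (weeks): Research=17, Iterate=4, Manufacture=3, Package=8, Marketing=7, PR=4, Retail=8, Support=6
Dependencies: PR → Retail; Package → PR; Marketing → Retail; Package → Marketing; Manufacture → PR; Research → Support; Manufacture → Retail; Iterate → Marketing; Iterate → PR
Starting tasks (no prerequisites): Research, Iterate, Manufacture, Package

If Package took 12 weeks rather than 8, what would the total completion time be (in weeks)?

Critical path before the change: Package→Marketing→Retail = 8+7+8 = 23 giving 23 weeks.
Package is on the critical path; changing it to 12 makes that path 27 weeks.
No other chain overtakes it, so the finish is 27 weeks.

27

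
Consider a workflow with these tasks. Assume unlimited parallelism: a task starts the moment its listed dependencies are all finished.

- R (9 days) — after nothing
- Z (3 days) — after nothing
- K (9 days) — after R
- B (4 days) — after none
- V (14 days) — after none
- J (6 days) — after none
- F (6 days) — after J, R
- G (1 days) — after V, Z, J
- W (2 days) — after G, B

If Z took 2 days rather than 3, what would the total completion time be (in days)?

Critical path before the change: R→K = 9+9 = 18 giving 18 days.
The longest path through Z is only 6 days, so Z has float 12.
The critical path is still R→K; finish is now 18 days.

18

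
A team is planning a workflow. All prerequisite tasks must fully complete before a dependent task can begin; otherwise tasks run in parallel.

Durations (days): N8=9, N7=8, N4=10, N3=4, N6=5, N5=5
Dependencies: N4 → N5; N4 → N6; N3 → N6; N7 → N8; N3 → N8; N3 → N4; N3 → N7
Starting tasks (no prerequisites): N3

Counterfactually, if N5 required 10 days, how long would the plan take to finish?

24

Baseline: N3→N7→N8 = 4+8+9 = 21 → 21 days.
The longest path through N5 is only 19 days, so N5 has float 2.
New critical path: N3→N4→N5 = 4+10+10 = 24 ⇒ 24 days.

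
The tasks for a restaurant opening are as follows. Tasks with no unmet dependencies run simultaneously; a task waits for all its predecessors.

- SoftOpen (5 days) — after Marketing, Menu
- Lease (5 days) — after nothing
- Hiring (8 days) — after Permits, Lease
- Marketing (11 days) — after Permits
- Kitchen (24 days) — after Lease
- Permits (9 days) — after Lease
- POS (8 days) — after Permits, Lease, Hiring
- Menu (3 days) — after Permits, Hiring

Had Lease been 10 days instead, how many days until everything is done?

Baseline: Lease→Permits→Hiring→Menu→SoftOpen = 5+9+8+3+5 = 30 → 30 days.
Since Lease is critical, the +5 change carries straight to that chain (now 35 days).
The critical path is still Lease→Permits→Hiring→Menu→SoftOpen; finish is now 35 days.

35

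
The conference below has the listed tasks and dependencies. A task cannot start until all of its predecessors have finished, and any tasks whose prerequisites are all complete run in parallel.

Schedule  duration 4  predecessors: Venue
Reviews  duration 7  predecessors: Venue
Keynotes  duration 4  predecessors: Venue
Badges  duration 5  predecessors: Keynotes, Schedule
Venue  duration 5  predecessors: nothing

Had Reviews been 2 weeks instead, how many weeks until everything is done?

As given, the longest chain is Venue→Schedule→Badges = 5+4+5 = 14, so the finish is 14 weeks.
Reviews has 2 weeks of float (longest path through it is 12).
The critical path is still Venue→Schedule→Badges; finish is now 14 weeks.

14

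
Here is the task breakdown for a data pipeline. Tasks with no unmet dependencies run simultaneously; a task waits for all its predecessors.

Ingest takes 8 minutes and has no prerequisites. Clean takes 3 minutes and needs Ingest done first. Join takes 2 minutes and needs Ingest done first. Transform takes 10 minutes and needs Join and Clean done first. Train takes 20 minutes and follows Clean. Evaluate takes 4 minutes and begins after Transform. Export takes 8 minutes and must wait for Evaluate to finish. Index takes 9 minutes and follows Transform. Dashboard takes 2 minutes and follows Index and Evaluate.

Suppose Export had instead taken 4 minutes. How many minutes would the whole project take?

32

Actual critical path: Ingest→Clean→Transform→Evaluate→Export = 8+3+10+4+8 = 33 ⇒ 33 minutes.
Export is on the critical path; changing it to 4 makes that path 29 minutes.
The binding chain switches to Ingest→Clean→Transform→Index→Dashboard = 8+3+10+9+2 = 32; finish 32 minutes.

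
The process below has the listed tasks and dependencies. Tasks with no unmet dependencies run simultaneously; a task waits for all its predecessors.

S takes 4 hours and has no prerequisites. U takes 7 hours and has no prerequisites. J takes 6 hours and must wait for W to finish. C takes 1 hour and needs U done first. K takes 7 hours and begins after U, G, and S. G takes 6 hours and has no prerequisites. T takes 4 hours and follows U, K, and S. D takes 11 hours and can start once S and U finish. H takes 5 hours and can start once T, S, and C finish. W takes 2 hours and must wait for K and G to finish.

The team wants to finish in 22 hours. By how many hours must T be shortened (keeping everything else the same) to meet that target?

1

Current finish: 23 hours; target: 22.
T is on every critical path, so each hour cut from T cuts the finish by one (this holds down to a finish of 22).
Need 23 − 22 = 1 hour off T → T becomes 3 hours, finish becomes 22.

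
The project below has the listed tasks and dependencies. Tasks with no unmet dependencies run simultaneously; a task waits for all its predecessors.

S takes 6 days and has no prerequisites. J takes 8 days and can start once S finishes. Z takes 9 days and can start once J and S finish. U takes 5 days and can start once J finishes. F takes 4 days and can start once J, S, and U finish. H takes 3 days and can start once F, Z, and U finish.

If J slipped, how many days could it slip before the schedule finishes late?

0

Critical path: S→J→Z→H = 6+8+9+3 = 26, so the finish is 26 days.
Longest path through J: 26 days (earliest finish 14, latest finish 14).
Float = 26 − 26 = 0.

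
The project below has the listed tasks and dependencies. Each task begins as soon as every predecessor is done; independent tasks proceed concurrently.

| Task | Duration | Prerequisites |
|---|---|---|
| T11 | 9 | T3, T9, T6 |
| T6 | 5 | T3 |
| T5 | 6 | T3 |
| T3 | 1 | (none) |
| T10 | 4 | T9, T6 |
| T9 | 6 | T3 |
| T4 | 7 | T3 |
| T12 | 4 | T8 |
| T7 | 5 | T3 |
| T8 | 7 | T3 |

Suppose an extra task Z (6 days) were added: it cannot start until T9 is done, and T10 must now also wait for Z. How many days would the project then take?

17

Originally the project takes 16 days.
With Z inserted, T10 now waits for max(T9, T6, Z).
New critical path: T3→T9→Z→T10 = 1+6+6+4 = 17 ⇒ 17 days.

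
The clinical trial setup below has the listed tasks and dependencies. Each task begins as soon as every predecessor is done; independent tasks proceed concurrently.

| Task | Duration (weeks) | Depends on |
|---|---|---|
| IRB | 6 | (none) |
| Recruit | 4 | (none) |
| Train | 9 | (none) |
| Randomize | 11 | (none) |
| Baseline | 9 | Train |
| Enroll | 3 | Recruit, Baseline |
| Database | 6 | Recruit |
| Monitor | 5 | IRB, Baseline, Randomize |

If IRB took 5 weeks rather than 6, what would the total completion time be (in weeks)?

23

The binding path is Train→Baseline→Monitor = 9+9+5 = 23; finish at 23 weeks.
IRB has 12 weeks of float (longest path through it is 11).
That remains the longest chain; total 23 weeks.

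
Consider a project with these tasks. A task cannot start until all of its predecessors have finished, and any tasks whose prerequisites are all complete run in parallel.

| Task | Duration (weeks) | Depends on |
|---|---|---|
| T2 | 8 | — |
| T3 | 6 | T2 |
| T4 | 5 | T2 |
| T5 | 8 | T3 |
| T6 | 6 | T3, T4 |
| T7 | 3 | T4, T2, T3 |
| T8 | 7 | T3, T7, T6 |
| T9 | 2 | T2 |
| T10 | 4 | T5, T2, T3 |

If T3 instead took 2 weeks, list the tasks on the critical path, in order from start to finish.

Actual critical path: T2→T3→T6→T8 = 8+6+6+7 = 27 ⇒ 27 weeks.
T3 is on the critical path; changing it to 2 makes that path 23 weeks.
New critical path: T2→T4→T6→T8 = 8+5+6+7 = 26 ⇒ 26 weeks.

T2, T4, T6, T8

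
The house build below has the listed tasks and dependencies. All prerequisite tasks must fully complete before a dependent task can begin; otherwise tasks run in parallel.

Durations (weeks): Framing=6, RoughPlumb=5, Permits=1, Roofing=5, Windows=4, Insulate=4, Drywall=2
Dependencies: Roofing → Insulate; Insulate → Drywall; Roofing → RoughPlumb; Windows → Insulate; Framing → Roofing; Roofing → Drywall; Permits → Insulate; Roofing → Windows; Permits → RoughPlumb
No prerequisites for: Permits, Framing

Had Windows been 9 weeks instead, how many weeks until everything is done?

The binding path is Framing→Roofing→Windows→Insulate→Drywall = 6+5+4+4+2 = 21; finish at 21 weeks.
Since Windows is critical, the +5 change carries straight to that chain (now 26 weeks).
The critical path is still Framing→Roofing→Windows→Insulate→Drywall; finish is now 26 weeks.

26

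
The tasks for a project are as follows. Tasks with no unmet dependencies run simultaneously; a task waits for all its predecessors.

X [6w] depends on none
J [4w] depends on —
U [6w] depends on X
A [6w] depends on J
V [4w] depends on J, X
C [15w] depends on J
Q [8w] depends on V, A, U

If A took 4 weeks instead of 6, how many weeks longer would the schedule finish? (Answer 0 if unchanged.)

Critical path before the change: X→U→Q = 6+6+8 = 20 giving 20 weeks.
A is off the critical path — its longest chain is 18 weeks, giving 2 of slack.
That remains the longest chain; total 20 weeks.
Change in finish: 20 − 20 = +0 weeks.

0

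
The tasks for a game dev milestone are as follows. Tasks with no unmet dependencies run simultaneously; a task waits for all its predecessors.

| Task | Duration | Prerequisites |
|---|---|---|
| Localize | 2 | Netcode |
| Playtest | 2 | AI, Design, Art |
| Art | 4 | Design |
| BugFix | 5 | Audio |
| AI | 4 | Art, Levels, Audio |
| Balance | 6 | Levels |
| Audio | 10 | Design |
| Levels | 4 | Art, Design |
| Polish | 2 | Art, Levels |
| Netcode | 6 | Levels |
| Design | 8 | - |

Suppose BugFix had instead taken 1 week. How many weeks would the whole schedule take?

24

As given, the longest chain is Design→Art→Levels→Netcode→Localize = 8+4+4+6+2 = 24, so the finish is 24 weeks.
The longest path through BugFix is only 23 weeks, so BugFix has float 1.
The critical path is still Design→Art→Levels→Netcode→Localize; finish is now 24 weeks.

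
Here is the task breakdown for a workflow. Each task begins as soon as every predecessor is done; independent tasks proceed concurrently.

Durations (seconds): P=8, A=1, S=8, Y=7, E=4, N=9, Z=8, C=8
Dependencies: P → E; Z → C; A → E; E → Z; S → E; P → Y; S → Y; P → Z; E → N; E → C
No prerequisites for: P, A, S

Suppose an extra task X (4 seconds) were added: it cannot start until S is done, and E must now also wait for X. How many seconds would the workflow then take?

32

Originally the workflow takes 28 seconds.
With X inserted, E now waits for max(A, S, P, X).
New critical path: S→X→E→Z→C = 8+4+4+8+8 = 32 ⇒ 32 seconds.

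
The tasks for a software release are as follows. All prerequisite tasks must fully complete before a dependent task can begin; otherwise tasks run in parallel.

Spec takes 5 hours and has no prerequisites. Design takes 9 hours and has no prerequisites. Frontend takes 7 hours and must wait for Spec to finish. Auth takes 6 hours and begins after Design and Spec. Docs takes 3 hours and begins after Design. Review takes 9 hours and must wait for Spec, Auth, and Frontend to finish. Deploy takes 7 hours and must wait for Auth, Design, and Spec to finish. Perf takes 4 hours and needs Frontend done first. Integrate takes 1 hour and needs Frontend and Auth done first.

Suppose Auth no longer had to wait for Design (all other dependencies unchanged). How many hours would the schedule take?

Before: longest chain Design→Auth→Review = 9+6+9 = 24, finish 24.
Without Design→Auth, Auth's earliest start moves from 9 to 5.
After: Spec→Frontend→Review = 5+7+9 = 21 → 21 hours.

21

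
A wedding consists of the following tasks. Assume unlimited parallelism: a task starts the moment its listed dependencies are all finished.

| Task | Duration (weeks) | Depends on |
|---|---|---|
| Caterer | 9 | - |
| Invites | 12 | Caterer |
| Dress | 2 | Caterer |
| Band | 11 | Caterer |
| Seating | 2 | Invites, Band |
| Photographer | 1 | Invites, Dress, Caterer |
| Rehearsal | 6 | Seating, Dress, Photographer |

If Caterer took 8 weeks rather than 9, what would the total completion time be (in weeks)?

28

Baseline: Caterer→Invites→Seating→Rehearsal = 9+12+2+6 = 29 → 29 weeks.
Since Caterer is critical, the -1 change carries straight to that chain (now 28 weeks).
The critical path is still Caterer→Invites→Seating→Rehearsal; finish is now 28 weeks.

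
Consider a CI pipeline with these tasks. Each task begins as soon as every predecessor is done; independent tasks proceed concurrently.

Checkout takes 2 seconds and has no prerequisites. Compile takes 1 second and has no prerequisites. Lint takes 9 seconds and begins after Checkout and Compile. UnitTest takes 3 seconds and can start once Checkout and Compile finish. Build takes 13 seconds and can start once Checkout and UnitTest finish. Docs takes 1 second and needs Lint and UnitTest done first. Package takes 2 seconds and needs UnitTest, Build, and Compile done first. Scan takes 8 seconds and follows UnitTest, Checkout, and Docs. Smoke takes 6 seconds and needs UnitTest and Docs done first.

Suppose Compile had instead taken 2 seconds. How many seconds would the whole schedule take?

20

Actual critical path: Checkout→Lint→Docs→Scan = 2+9+1+8 = 20 ⇒ 20 seconds.
The longest path through Compile is only 19 seconds, so Compile has float 1.
The critical path is still Checkout→Lint→Docs→Scan; finish is now 20 seconds.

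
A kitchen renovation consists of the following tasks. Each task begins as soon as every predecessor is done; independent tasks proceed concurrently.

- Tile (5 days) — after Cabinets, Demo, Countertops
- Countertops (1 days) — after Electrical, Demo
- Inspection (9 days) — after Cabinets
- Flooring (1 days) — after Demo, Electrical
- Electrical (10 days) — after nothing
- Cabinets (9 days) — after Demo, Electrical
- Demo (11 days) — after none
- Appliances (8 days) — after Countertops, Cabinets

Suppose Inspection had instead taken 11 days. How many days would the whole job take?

The binding path is Demo→Cabinets→Inspection = 11+9+9 = 29; finish at 29 days.
Inspection is on the critical path; changing it to 11 makes that path 31 days.
No other chain overtakes it, so the finish is 31 days.

31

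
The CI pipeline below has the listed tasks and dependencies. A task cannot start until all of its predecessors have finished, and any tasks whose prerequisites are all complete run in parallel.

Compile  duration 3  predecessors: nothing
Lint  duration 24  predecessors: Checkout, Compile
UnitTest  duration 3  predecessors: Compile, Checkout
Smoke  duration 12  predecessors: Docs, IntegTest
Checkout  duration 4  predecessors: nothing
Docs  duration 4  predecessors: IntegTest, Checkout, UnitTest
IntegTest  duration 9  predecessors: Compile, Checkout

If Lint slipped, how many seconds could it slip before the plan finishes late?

1

Checkout→IntegTest→Docs→Smoke = 4+9+4+12 = 29 sets the makespan at 29 seconds.
Lint finishes as early as 28 and must finish by 29.
So Lint can slip 29 − 28 = 1 second.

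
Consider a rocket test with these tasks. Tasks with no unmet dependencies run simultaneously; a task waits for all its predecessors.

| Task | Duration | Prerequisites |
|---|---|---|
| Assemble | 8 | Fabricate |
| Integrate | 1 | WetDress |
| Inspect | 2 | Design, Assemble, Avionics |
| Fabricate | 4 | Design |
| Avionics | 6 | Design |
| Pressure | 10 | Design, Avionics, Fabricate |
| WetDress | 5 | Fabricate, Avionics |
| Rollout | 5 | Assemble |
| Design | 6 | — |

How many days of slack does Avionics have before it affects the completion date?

1

Critical path: Design→Fabricate→Assemble→Rollout = 6+4+8+5 = 23, so the finish is 23 days.
Longest path through Avionics: 22 days (earliest finish 12, latest finish 13).
So Avionics can slip 13 − 12 = 1 day.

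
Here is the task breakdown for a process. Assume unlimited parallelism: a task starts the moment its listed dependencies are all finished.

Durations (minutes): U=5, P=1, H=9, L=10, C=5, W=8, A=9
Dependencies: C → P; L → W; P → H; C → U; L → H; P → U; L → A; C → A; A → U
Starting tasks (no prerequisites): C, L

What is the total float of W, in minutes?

6

L→A→U = 10+9+5 = 24 sets the makespan at 24 minutes.
The longest chain containing W totals 18 minutes.
So W can slip 24 − 18 = 6 minutes.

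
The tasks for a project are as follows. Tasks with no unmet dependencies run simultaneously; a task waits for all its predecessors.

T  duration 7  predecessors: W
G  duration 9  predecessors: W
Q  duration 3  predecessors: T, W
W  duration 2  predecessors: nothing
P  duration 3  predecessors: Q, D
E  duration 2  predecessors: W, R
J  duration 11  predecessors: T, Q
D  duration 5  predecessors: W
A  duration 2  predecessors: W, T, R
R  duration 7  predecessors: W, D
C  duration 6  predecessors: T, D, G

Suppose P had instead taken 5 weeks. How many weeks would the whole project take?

Critical path before the change: W→T→Q→J = 2+7+3+11 = 23 giving 23 weeks.
The longest path through P is only 15 weeks, so P has float 8.
The critical path is still W→T→Q→J; finish is now 23 weeks.

23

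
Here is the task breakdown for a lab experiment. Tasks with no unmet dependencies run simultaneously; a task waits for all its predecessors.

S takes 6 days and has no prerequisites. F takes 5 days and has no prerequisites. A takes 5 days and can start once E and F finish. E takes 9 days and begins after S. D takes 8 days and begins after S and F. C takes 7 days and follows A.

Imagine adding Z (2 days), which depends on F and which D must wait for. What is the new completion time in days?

Originally the plan takes 27 days.
With Z inserted, D now waits for max(S, F, Z).
New critical path: S→E→A→C = 6+9+5+7 = 27 ⇒ 27 days.

27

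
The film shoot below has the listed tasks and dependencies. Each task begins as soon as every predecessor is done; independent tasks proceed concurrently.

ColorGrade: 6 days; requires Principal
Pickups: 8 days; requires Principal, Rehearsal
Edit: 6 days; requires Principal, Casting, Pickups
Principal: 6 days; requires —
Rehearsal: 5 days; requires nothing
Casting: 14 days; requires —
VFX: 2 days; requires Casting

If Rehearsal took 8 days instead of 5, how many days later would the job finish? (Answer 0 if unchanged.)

Critical path before the change: Casting→Edit = 14+6 = 20 giving 20 days.
Rehearsal has 1 day of float (longest path through it is 19).
The binding chain switches to Rehearsal→Pickups→Edit = 8+8+6 = 22; finish 22 days.
Change in finish: 22 − 20 = +2 days.

2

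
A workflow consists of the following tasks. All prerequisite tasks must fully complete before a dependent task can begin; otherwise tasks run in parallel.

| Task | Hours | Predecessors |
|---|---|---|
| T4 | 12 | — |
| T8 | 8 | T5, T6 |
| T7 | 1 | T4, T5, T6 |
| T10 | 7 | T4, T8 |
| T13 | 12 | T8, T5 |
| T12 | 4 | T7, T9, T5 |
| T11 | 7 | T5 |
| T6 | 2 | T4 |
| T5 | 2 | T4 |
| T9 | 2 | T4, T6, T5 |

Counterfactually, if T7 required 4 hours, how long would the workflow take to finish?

34

As given, the longest chain is T4→T5→T8→T13 = 12+2+8+12 = 34, so the finish is 34 hours.
T7 has 15 hours of float (longest path through it is 19).
No other chain overtakes it, so the finish is 34 hours.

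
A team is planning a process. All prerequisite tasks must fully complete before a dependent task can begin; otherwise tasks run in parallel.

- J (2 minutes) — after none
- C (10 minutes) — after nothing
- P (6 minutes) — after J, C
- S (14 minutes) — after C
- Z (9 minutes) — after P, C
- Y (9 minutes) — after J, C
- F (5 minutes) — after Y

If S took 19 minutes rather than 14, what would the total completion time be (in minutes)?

29

Baseline: C→P→Z = 10+6+9 = 25 → 25 minutes.
S is off the critical path — its longest chain is 24 minutes, giving 1 of slack.
The binding chain switches to C→S = 10+19 = 29; finish 29 minutes.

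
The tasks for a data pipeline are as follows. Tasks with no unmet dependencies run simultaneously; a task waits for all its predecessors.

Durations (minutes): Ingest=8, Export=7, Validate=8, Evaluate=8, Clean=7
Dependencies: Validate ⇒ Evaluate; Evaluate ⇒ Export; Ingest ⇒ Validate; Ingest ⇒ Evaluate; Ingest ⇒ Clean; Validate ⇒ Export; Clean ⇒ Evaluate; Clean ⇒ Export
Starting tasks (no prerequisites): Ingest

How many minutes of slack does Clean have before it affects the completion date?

The longest chain is Ingest→Validate→Evaluate→Export = 8+8+8+7 = 31; overall finish 31 minutes.
Clean finishes as early as 15 and must finish by 16.
Slack of Clean = 9 − 8 = 1 minute.

1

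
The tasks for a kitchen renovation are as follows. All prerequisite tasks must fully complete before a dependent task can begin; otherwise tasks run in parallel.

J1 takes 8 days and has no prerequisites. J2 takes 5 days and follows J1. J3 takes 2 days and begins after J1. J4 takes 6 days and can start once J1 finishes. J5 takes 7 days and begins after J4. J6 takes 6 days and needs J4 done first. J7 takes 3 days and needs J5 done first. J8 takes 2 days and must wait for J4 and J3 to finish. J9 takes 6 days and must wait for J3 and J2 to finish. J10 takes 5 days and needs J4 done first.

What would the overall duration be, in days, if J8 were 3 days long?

Critical path before the change: J1→J4→J5→J7 = 8+6+7+3 = 24 giving 24 days.
J8 has 8 days of float (longest path through it is 16).
That remains the longest chain; total 24 days.

24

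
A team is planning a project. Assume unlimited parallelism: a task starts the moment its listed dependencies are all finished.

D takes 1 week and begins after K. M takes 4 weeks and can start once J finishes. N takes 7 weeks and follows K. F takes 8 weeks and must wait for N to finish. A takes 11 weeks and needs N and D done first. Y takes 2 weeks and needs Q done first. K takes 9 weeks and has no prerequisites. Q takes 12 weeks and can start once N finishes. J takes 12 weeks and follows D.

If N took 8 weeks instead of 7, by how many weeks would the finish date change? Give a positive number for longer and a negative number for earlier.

1

Baseline: K→N→Q→Y = 9+7+12+2 = 30 → 30 weeks.
N lies on that path, so at 8 weeks the path becomes 31 weeks.
No other chain overtakes it, so the finish is 31 weeks.
Change in finish: 31 − 30 = +1 weeks.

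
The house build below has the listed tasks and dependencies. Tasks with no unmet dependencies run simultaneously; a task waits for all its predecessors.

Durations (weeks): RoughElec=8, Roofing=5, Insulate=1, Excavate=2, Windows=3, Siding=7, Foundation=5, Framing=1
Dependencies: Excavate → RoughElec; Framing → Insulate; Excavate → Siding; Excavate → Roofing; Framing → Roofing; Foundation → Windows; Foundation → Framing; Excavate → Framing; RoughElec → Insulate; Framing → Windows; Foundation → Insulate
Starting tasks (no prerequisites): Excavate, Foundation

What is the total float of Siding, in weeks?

Critical path: Excavate→RoughElec→Insulate = 2+8+1 = 11, so the finish is 11 weeks.
Longest path through Siding: 9 weeks (earliest finish 9, latest finish 11).
Slack of Siding = 4 − 2 = 2 weeks.

2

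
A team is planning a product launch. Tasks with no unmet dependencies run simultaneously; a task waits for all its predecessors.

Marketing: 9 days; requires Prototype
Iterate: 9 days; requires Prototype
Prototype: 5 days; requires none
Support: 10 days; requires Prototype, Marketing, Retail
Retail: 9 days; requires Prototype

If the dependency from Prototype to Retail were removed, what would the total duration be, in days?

24

Before: longest chain Prototype→Marketing→Support = 5+9+10 = 24, finish 24.
Without Prototype→Retail, Retail's earliest start moves from 5 to 0.
New critical path: Prototype→Marketing→Support = 5+9+10 = 24 ⇒ 24 days.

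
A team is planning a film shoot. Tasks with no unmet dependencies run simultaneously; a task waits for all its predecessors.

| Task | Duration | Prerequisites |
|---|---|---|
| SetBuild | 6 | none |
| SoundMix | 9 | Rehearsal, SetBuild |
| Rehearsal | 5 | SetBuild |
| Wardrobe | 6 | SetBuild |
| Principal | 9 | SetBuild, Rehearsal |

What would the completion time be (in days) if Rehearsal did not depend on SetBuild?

15

Original critical path: SetBuild→Rehearsal→Principal = 6+5+9 = 20 ⇒ 20 days.
Without SetBuild→Rehearsal, Rehearsal's earliest start moves from 6 to 0.
The longest chain is now SetBuild→Principal = 6+9 = 15, so the project takes 15 days.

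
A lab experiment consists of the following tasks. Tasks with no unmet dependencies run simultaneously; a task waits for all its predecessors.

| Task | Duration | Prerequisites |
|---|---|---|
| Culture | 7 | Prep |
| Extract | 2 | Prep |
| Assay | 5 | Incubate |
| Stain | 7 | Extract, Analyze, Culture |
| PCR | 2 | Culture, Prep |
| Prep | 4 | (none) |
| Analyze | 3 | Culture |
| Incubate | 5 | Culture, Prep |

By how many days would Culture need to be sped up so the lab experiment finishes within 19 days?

Current finish: 21 days; target: 19.
Culture is on every critical path, so each day cut from Culture cuts the finish by one (this holds down to a finish of 15).
Need 21 − 19 = 2 days off Culture → Culture becomes 5 days, finish becomes 19.

2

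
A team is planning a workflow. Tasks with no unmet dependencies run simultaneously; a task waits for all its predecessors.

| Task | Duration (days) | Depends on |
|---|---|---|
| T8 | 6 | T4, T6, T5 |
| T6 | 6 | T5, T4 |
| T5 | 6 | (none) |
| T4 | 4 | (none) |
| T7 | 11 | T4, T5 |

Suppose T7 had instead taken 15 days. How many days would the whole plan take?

As given, the longest chain is T5→T6→T8 = 6+6+6 = 18, so the finish is 18 days.
T7 has 1 day of float (longest path through it is 17).
Now T5→T7 = 6+15 = 21 is longest, so the finish becomes 21 days.

21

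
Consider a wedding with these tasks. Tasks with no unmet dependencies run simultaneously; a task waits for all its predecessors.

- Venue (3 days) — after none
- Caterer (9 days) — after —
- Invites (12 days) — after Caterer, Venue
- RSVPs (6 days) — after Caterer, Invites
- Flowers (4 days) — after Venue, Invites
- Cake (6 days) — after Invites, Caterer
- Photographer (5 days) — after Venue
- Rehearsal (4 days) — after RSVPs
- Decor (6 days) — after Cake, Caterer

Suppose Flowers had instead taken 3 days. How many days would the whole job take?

33

Actual critical path: Caterer→Invites→Cake→Decor = 9+12+6+6 = 33 ⇒ 33 days.
Flowers has 8 days of float (longest path through it is 25).
The critical path is still Caterer→Invites→Cake→Decor; finish is now 33 days.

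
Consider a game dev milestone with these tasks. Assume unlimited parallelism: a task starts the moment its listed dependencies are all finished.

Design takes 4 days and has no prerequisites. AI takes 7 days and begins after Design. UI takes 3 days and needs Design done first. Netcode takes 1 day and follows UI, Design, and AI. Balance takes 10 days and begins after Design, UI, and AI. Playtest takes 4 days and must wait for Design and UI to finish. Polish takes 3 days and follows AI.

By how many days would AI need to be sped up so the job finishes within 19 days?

Current finish: 21 days; target: 19.
AI is on every critical path, so each day cut from AI cuts the finish by one (this holds down to a finish of 17).
Need 21 − 19 = 2 days off AI → AI becomes 5 days, finish becomes 19.

2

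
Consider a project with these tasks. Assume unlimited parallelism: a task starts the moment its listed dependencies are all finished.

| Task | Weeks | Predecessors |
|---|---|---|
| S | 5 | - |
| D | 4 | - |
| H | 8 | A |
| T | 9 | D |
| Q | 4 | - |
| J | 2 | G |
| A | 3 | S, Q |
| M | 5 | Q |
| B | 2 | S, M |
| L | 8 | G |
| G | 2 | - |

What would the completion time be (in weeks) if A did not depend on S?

Before: longest chain S→A→H = 5+3+8 = 16, finish 16.
Without S→A, A's earliest start moves from 5 to 4.
New critical path: Q→A→H = 4+3+8 = 15 ⇒ 15 weeks.

15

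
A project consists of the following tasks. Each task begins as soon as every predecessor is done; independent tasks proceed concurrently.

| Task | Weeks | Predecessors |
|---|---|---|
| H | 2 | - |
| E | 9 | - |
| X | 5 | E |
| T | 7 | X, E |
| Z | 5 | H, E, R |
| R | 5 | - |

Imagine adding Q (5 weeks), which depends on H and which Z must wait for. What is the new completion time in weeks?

Originally the plan takes 21 weeks.
With Q inserted, Z now waits for max(H, E, R, Q).
New critical path: E→X→T = 9+5+7 = 21 ⇒ 21 weeks.

21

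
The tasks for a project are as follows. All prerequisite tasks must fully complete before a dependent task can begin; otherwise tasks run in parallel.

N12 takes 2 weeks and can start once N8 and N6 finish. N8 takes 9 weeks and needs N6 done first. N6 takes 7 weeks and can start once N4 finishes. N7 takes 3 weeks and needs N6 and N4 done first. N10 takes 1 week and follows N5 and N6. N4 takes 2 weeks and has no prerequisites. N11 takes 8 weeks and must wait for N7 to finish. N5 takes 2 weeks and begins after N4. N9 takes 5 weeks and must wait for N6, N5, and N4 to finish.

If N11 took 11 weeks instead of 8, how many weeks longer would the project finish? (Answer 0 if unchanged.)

Actual critical path: N4→N6→N7→N11 = 2+7+3+8 = 20 ⇒ 20 weeks.
N11 lies on that path, so at 11 weeks the path becomes 23 weeks.
No other chain overtakes it, so the finish is 23 weeks.
Change in finish: 23 − 20 = +3 weeks.

3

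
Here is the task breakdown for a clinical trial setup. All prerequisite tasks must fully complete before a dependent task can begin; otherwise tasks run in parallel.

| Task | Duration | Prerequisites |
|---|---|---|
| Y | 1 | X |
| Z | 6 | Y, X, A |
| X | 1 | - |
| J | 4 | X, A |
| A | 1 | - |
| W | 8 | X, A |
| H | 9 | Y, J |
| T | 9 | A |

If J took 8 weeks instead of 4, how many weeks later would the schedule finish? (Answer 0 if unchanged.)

The binding path is X→J→H = 1+4+9 = 14; finish at 14 weeks.
J lies on that path, so at 8 weeks the path becomes 18 weeks.
That remains the longest chain; total 18 weeks.
Change in finish: 18 − 14 = +4 weeks.

4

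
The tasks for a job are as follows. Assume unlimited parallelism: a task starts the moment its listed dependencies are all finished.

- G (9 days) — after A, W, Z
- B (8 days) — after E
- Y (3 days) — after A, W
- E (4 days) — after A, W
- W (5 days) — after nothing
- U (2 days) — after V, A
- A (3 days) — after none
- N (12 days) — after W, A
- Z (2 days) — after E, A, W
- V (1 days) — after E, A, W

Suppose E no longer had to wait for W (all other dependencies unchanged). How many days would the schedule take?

18

Original critical path: W→E→Z→G = 5+4+2+9 = 20 ⇒ 20 days.
Without W→E, E's earliest start moves from 5 to 3.
After: A→E→Z→G = 3+4+2+9 = 18 → 18 days.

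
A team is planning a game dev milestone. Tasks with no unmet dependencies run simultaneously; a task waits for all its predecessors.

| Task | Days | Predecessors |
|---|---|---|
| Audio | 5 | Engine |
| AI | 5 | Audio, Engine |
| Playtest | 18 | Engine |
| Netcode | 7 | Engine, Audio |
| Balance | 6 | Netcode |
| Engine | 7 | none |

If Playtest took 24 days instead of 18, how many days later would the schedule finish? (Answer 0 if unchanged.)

Critical path before the change: Engine→Playtest = 7+18 = 25 giving 25 days.
Playtest is on the critical path; changing it to 24 makes that path 31 days.
The critical path is still Engine→Playtest; finish is now 31 days.
Change in finish: 31 − 25 = +6 days.

6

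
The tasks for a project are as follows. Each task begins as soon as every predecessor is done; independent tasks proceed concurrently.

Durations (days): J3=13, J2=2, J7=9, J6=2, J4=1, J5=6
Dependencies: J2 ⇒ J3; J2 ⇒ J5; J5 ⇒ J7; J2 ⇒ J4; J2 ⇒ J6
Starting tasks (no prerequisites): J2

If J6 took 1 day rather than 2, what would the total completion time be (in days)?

Critical path before the change: J2→J5→J7 = 2+6+9 = 17 giving 17 days.
J6 is off the critical path — its longest chain is 4 days, giving 13 of slack.
That remains the longest chain; total 17 days.

17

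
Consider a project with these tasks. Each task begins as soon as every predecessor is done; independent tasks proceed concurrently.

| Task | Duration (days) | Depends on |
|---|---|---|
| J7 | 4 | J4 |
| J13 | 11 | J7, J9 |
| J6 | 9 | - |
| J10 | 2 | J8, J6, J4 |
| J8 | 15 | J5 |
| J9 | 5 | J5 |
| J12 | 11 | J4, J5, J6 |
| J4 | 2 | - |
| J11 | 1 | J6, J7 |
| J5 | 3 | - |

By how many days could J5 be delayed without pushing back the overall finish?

0

J5→J8→J10 = 3+15+2 = 20 sets the makespan at 20 days.
Longest path through J5: 20 days (earliest finish 3, latest finish 3).
So J5 can slip 3 − 3 = 0 days.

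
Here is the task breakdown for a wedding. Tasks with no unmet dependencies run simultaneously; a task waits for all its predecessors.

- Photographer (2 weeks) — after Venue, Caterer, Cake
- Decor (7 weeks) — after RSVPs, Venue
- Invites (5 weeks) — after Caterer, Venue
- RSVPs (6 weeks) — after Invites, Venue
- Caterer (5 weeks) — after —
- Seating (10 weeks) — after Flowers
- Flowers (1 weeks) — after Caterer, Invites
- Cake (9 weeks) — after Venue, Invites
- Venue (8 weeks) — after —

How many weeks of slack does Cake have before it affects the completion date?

Venue→Invites→RSVPs→Decor = 8+5+6+7 = 26 sets the makespan at 26 weeks.
Cake finishes as early as 22 and must finish by 24.
Slack of Cake = 15 − 13 = 2 weeks.

2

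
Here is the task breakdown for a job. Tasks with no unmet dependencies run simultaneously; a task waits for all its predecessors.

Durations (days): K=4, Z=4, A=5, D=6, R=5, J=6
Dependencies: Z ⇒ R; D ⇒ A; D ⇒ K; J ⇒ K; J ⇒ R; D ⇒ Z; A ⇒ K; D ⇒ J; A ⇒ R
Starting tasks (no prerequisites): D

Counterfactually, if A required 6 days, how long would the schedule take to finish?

Critical path before the change: D→J→R = 6+6+5 = 17 giving 17 days.
A has 1 day of float (longest path through it is 16).
Now D→A→R = 6+6+5 = 17 is longest, so the finish becomes 17 days.

17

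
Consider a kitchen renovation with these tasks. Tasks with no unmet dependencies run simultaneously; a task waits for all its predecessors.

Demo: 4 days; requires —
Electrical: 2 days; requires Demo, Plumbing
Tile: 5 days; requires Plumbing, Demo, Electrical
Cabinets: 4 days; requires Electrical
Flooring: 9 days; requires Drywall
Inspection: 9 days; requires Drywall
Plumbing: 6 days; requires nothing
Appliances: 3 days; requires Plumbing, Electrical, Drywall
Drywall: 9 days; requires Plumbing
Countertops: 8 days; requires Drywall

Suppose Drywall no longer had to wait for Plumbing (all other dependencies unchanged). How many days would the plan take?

Before: longest chain Plumbing→Drywall→Flooring = 6+9+9 = 24, finish 24.
Without Plumbing→Drywall, Drywall's earliest start moves from 6 to 0.
New critical path: Drywall→Flooring = 9+9 = 18 ⇒ 18 days.

18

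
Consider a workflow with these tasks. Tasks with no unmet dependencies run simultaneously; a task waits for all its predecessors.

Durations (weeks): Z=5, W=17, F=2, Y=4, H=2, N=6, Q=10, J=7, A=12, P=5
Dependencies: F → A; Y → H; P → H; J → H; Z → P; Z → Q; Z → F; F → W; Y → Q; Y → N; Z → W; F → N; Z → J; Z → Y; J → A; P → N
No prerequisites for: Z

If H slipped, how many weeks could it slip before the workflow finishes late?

10

Critical path: Z→F→W = 5+2+17 = 24, so the finish is 24 weeks.
The longest chain containing H totals 14 weeks.
So H can slip 24 − 14 = 10 weeks.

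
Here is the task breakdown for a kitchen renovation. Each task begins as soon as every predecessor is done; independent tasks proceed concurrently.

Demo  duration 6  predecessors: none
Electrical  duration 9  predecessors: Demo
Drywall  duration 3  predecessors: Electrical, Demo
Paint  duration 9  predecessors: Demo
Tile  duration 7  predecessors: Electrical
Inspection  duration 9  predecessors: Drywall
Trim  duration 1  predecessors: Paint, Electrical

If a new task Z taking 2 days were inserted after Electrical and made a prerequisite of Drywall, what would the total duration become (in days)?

29

Originally the job takes 27 days.
With Z inserted, Drywall now waits for max(Electrical, Demo, Z).
New critical path: Demo→Electrical→Z→Drywall→Inspection = 6+9+2+3+9 = 29 ⇒ 29 days.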